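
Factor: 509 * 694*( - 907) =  - 2^1*347^1  *509^1*907^1 = - 320394122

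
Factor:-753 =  -3^1 * 251^1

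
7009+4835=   11844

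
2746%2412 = 334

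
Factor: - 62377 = - 7^2 * 19^1*67^1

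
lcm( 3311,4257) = 29799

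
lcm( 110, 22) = 110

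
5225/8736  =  5225/8736 = 0.60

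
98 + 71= 169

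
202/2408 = 101/1204 = 0.08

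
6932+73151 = 80083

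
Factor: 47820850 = 2^1  *5^2*7^1*11^1*12421^1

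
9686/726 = 4843/363 = 13.34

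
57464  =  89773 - 32309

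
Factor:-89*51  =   - 4539 = - 3^1*17^1*89^1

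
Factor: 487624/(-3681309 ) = -2^3* 3^( - 1)*60953^1*1227103^ (-1)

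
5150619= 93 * 55383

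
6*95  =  570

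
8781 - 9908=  - 1127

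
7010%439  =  425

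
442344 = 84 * 5266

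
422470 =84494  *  5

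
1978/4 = 989/2= 494.50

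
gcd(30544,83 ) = 83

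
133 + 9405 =9538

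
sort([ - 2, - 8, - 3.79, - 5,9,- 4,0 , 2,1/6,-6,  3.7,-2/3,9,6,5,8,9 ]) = [  -  8, - 6,-5, - 4, - 3.79, - 2,-2/3,0,  1/6,2, 3.7,5,6,8, 9 , 9, 9]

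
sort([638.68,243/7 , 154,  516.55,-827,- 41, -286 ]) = [ - 827, - 286, - 41,243/7, 154, 516.55,638.68]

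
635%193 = 56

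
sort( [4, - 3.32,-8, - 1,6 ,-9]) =[-9,-8,-3.32, - 1,4,  6 ]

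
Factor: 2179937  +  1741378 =3^1*5^1*19^1*13759^1 = 3921315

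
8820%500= 320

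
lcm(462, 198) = 1386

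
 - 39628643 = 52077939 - 91706582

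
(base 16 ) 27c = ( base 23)14f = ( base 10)636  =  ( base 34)IO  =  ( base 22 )16K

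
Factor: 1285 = 5^1*257^1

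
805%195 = 25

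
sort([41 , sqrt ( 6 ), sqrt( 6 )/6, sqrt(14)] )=[sqrt(6 )/6,  sqrt( 6 ) , sqrt( 14), 41]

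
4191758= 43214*97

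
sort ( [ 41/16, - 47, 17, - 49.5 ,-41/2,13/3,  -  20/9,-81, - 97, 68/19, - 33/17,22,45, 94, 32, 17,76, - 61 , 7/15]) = [ - 97, - 81, - 61, -49.5, - 47, - 41/2, - 20/9, - 33/17, 7/15, 41/16, 68/19,13/3, 17,17, 22,32,  45,76,94 ] 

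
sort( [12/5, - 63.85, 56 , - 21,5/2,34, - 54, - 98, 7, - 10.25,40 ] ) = [ - 98,-63.85, - 54, - 21 ,-10.25, 12/5,5/2,  7, 34, 40, 56 ] 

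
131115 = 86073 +45042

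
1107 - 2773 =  - 1666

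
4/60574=2/30287 =0.00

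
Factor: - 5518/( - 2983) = 2^1*19^ ( - 1) * 31^1*89^1*157^ ( - 1) 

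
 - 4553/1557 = -4553/1557 = - 2.92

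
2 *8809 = 17618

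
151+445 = 596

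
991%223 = 99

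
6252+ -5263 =989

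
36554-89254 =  - 52700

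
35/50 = 7/10 = 0.70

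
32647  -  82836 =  - 50189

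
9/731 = 9/731 = 0.01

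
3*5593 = 16779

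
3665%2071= 1594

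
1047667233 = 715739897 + 331927336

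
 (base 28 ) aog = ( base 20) 1168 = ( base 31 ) 8r3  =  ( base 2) 10000101010000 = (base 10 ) 8528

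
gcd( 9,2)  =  1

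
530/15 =106/3  =  35.33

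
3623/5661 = 3623/5661= 0.64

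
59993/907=66  +  131/907 = 66.14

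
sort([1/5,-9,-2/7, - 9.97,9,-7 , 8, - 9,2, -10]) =[ - 10, - 9.97, - 9,-9,-7, - 2/7,1/5,2, 8,9]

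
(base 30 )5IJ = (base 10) 5059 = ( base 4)1033003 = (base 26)7cf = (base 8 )11703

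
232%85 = 62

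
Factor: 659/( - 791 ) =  - 7^ ( - 1)*113^ ( -1 )*659^1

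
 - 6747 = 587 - 7334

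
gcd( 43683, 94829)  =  1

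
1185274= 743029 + 442245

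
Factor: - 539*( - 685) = 369215= 5^1*7^2*11^1*137^1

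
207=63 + 144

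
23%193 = 23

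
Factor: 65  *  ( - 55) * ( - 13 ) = 46475 = 5^2*11^1*13^2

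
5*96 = 480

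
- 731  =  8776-9507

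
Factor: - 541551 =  - 3^1*97^1*1861^1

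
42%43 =42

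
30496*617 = 18816032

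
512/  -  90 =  - 6 + 14/45 = - 5.69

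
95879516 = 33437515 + 62442001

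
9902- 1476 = 8426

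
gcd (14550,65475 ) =7275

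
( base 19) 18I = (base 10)531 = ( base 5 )4111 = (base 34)FL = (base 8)1023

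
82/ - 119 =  -1+37/119 = - 0.69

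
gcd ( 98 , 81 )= 1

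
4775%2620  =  2155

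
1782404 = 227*7852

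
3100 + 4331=7431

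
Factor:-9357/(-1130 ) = 2^( - 1)*3^1*5^ ( - 1) * 113^( - 1 )*3119^1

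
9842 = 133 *74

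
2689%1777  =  912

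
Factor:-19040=-2^5*5^1*7^1*17^1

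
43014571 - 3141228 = 39873343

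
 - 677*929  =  - 628933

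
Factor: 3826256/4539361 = 30128/35743   =  2^4*7^1*31^(-1 )*269^1* 1153^( - 1 ) 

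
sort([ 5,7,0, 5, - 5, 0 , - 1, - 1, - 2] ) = [ - 5,-2, - 1, - 1, 0, 0, 5,  5,7] 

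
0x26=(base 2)100110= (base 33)15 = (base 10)38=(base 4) 212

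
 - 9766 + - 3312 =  - 13078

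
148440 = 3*49480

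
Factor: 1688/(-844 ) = -2= - 2^1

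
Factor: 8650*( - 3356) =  - 29029400 = - 2^3*5^2* 173^1*839^1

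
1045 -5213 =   -  4168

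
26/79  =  26/79  =  0.33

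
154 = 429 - 275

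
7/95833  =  7/95833 =0.00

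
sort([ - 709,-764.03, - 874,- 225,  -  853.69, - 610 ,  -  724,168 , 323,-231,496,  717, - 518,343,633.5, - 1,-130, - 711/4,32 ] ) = [  -  874 , - 853.69, -764.03,  -  724,  -  709, - 610,-518,- 231, - 225,- 711/4 ,-130,-1, 32,168, 323 , 343,496,633.5,717 ] 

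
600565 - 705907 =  - 105342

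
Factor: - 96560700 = -2^2*3^1*5^2*53^1*6073^1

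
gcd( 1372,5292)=196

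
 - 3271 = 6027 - 9298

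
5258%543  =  371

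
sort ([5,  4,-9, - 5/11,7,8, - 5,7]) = [-9, - 5, - 5/11,4,5,7,7, 8 ] 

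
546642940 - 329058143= 217584797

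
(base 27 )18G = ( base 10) 961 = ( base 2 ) 1111000001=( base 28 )169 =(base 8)1701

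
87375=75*1165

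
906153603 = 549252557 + 356901046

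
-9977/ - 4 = 9977/4 = 2494.25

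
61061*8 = 488488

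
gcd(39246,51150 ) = 186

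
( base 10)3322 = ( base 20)862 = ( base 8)6372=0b110011111010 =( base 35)2ow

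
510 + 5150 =5660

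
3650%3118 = 532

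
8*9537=76296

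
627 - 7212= - 6585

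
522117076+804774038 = 1326891114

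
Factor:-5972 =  - 2^2 * 1493^1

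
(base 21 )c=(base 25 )C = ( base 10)12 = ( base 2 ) 1100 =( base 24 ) c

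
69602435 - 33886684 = 35715751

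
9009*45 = 405405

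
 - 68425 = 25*( - 2737)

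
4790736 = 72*66538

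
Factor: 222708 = 2^2*3^1*67^1*277^1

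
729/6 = 243/2 = 121.50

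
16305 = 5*3261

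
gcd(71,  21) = 1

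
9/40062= 3/13354=0.00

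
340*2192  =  745280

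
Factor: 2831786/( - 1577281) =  - 2^1*29^( - 1)*137^( - 1 )*349^1*397^( - 1)*4057^1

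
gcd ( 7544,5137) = 1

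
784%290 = 204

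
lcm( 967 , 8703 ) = 8703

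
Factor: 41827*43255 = 1809226885 = 5^1 * 41^1*151^1*211^1*277^1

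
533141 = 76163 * 7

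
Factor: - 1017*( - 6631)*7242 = 2^1*3^3*17^1*19^1*71^1* 113^1*349^1 = 48838070934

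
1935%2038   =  1935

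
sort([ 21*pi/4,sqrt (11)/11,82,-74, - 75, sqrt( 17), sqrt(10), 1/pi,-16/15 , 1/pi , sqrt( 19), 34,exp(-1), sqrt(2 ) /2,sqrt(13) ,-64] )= [ - 75,- 74, - 64,-16/15,sqrt(11) /11,1/pi, 1/pi, exp( - 1),sqrt( 2 ) /2, sqrt( 10 ), sqrt( 13 ), sqrt( 17),sqrt( 19),  21 * pi/4, 34,82] 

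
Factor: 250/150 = 3^(-1)*5^1= 5/3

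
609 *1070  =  651630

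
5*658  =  3290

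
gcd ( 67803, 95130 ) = 3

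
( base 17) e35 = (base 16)1006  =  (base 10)4102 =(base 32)406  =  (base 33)3pa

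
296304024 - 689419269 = -393115245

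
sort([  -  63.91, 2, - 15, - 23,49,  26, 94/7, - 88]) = [ - 88, - 63.91,  -  23, - 15, 2,94/7,26,49] 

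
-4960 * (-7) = 34720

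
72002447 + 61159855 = 133162302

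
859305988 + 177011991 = 1036317979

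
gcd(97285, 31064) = 1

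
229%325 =229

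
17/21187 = 17/21187 = 0.00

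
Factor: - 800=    - 2^5 * 5^2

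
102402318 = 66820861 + 35581457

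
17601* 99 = 1742499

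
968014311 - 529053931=438960380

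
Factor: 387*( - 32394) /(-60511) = 12536478/60511 = 2^1*3^3*11^( - 1) * 43^1 * 5399^1 * 5501^( - 1 ) 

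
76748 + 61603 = 138351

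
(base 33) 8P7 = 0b10010101001000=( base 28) c4o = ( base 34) 88o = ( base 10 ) 9544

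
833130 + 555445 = 1388575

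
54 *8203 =442962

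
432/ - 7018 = - 216/3509 = - 0.06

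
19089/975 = 19+188/325=19.58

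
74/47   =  74/47= 1.57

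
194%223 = 194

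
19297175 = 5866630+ 13430545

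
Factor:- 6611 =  - 11^1*601^1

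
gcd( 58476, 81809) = 1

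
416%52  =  0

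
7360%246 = 226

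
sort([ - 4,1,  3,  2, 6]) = [ - 4, 1, 2, 3,6]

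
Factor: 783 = 3^3*29^1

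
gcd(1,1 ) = 1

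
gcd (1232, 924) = 308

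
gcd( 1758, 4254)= 6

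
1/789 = 1/789 = 0.00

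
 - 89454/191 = - 469 + 125/191= -468.35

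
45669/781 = 45669/781 = 58.48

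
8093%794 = 153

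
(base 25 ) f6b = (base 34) 88g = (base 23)i0e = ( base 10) 9536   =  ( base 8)22500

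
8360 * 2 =16720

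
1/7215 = 1/7215 = 0.00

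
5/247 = 5/247 = 0.02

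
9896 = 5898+3998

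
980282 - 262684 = 717598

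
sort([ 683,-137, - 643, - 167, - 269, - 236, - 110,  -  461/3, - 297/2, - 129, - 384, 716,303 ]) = [  -  643, - 384,-269, - 236, - 167, - 461/3, - 297/2, - 137, - 129, -110, 303, 683,716]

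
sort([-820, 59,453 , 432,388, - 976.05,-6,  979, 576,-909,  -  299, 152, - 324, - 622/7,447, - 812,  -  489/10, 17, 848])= [  -  976.05,  -  909, - 820, - 812, - 324,-299,  -  622/7, - 489/10,-6,  17, 59, 152, 388, 432,447,453,576,848,979] 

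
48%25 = 23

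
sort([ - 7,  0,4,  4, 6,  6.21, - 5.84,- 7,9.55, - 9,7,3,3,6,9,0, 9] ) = [ - 9, - 7, - 7, - 5.84, 0,0,3, 3,4, 4,6,6, 6.21, 7, 9,9,9.55 ]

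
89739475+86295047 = 176034522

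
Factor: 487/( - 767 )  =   - 13^( - 1 ) *59^( - 1 )*487^1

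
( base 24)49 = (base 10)105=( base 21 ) 50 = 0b1101001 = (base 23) 4d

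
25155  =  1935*13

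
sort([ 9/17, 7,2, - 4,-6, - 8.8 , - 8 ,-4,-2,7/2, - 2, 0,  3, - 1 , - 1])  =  [ - 8.8, -8, - 6, - 4, - 4,-2, - 2,  -  1,  -  1,0 , 9/17, 2, 3, 7/2,7]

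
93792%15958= 14002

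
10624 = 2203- - 8421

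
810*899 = 728190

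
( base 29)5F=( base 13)c4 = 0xA0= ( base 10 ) 160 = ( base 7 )316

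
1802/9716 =901/4858 = 0.19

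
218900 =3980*55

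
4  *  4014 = 16056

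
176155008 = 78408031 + 97746977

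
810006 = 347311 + 462695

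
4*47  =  188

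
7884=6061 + 1823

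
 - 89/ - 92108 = 89/92108 = 0.00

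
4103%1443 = 1217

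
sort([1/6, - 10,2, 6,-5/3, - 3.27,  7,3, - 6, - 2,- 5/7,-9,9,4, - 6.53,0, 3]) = [  -  10, -9 , - 6.53 , - 6, -3.27,-2, - 5/3, - 5/7, 0,1/6,2,3, 3,4, 6,7,9]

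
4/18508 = 1/4627 = 0.00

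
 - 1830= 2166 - 3996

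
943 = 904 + 39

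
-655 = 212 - 867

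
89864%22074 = 1568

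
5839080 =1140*5122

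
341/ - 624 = - 341/624 = -0.55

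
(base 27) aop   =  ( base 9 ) 11827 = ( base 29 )9DH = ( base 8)17433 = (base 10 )7963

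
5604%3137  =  2467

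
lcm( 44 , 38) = 836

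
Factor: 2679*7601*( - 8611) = - 3^1*11^1 * 19^1 * 47^1 * 79^1*109^1*691^1 = - 175346473269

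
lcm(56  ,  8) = 56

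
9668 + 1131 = 10799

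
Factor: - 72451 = -53^1*1367^1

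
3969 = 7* 567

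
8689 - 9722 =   -  1033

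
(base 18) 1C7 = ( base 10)547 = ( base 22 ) 12J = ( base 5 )4142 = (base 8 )1043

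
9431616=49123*192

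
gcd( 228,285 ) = 57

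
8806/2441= 8806/2441 =3.61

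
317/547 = 317/547=   0.58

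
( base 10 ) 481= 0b111100001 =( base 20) 141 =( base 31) FG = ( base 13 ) 2B0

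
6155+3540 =9695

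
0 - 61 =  - 61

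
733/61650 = 733/61650 = 0.01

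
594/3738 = 99/623 = 0.16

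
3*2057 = 6171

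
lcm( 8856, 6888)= 61992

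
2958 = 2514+444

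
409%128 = 25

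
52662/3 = 17554 = 17554.00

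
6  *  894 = 5364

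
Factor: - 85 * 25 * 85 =  -  180625 = - 5^4*17^2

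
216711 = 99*2189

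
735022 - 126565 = 608457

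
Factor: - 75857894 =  - 2^1*7^1 * 5418421^1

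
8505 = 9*945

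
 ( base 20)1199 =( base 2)10000110001101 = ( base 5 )233324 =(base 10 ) 8589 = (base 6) 103433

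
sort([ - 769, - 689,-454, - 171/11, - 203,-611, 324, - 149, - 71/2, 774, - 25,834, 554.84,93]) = [ - 769, - 689, - 611, - 454,  -  203, -149,-71/2, - 25, - 171/11 , 93,  324,554.84, 774,834]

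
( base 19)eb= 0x115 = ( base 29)9g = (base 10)277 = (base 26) AH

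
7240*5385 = 38987400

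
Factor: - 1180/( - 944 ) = 2^(  -  2 )*5^1= 5/4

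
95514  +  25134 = 120648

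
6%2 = 0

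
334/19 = 334/19 = 17.58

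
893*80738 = 72099034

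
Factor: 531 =3^2*59^1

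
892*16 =14272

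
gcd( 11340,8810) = 10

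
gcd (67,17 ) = 1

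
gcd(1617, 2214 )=3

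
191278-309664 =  - 118386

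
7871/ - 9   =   - 7871/9 = - 874.56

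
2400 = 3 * 800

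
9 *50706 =456354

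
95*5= 475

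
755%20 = 15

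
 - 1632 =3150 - 4782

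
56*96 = 5376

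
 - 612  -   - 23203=22591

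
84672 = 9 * 9408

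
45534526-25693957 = 19840569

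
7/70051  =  7/70051 = 0.00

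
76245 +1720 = 77965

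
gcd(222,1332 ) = 222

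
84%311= 84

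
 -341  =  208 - 549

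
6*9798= 58788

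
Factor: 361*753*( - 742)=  - 201700086 = -  2^1*3^1*7^1*19^2*53^1*251^1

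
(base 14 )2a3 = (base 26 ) KF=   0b1000010111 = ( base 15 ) 25A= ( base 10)535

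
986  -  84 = 902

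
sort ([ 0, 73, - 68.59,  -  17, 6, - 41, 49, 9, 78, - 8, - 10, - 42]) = [ - 68.59 , - 42 , - 41 , - 17 , - 10,  -  8,  0, 6, 9, 49,73  ,  78 ]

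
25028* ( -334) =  - 8359352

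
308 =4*77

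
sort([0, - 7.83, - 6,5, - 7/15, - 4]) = [-7.83, - 6, - 4, - 7/15,0  ,  5]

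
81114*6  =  486684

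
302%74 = 6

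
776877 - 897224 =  - 120347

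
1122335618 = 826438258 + 295897360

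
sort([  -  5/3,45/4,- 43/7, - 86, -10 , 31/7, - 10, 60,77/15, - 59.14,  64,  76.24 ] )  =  [ - 86,  -  59.14,-10,-10, - 43/7,-5/3,31/7,77/15,45/4,60,  64,76.24 ]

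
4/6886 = 2/3443 = 0.00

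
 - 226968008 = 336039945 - 563007953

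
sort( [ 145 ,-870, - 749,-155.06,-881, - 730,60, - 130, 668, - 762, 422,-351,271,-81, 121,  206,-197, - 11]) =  [-881, - 870, - 762 , -749,-730, - 351,-197,-155.06, -130, -81,-11,60, 121,145,206,271, 422,668]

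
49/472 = 49/472 = 0.10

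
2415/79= 30 + 45/79 = 30.57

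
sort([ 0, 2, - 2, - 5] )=[-5,- 2,0,  2 ]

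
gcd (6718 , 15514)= 2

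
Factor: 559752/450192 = 281/226 = 2^(-1 )*113^( - 1)* 281^1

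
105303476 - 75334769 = 29968707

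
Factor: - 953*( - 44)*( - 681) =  - 28555692=-  2^2*3^1 * 11^1*227^1 * 953^1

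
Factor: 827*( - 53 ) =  - 43831=-53^1*827^1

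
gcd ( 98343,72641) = 1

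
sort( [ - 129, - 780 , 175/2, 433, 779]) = [- 780, - 129, 175/2, 433,779]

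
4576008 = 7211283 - 2635275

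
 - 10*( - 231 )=2310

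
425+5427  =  5852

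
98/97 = 1 + 1/97 = 1.01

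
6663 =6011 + 652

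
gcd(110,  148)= 2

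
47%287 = 47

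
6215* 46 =285890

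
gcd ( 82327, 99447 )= 1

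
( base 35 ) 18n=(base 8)2770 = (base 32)1fo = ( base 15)6bd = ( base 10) 1528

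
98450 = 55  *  1790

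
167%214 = 167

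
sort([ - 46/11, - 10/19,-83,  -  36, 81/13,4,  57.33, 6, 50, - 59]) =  [ - 83,-59 ,  -  36, - 46/11, - 10/19, 4,6,81/13,50, 57.33] 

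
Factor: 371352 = 2^3*3^1*15473^1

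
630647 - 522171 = 108476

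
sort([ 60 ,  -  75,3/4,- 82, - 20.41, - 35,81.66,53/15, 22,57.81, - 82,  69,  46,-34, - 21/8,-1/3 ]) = [ - 82, - 82, - 75, - 35, - 34, - 20.41 , - 21/8, - 1/3,3/4,53/15,22,46, 57.81,  60,  69,81.66 ] 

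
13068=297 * 44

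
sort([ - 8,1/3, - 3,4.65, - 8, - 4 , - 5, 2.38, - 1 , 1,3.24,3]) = [ - 8,-8,-5,-4,- 3, - 1,1/3, 1, 2.38,3,3.24, 4.65]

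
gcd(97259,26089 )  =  1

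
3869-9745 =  -5876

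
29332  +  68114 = 97446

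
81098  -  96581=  - 15483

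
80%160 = 80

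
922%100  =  22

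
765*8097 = 6194205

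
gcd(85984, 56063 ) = 1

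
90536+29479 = 120015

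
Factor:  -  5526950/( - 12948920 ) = 552695/1294892 = 2^(  -  2 ) * 5^1 * 11^1*13^1 * 127^(  -  1) * 773^1*2549^( - 1)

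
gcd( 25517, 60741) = 17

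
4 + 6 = 10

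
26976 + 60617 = 87593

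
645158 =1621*398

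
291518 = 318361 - 26843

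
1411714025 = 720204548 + 691509477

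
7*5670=39690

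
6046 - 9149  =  - 3103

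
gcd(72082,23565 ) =1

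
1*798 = 798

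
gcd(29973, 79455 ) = 3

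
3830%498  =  344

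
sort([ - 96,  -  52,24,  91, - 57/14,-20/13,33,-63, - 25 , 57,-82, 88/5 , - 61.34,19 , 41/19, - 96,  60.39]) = [ - 96, - 96,-82, - 63, - 61.34 , - 52, - 25, - 57/14 ,-20/13,41/19,88/5, 19,24,33,57,60.39,91]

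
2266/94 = 1133/47 = 24.11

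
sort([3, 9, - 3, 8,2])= [ - 3,  2,  3, 8,9] 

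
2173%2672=2173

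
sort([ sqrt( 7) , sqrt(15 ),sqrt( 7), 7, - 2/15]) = [ - 2/15, sqrt(7 ), sqrt(7 ),sqrt(15 ),7]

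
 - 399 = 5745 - 6144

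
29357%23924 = 5433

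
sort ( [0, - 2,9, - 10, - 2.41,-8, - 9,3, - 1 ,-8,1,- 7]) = [ - 10,  -  9,- 8, - 8,-7, - 2.41, - 2, - 1, 0,1, 3,9] 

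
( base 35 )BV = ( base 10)416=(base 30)dq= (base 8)640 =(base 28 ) eo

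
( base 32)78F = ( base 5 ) 214224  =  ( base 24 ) cln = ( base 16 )1d0f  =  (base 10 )7439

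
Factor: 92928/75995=2^8*3^1* 5^( - 1)*11^2 * 15199^(-1) 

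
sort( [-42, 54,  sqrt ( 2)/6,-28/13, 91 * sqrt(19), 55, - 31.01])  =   [ - 42, - 31.01 ,-28/13,sqrt( 2) /6,54,55, 91 * sqrt( 19)]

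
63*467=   29421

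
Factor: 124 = 2^2*31^1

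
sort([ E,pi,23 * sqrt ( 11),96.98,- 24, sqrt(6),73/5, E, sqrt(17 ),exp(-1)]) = [ - 24, exp(- 1),sqrt(6),E,E, pi,sqrt(17 ),73/5,23*sqrt(11),96.98 ]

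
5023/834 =5023/834 = 6.02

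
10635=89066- 78431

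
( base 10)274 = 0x112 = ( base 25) ao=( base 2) 100010010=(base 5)2044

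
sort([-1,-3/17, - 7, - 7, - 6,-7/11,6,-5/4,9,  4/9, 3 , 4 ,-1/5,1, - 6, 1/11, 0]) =[ - 7,-7,- 6,- 6,-5/4, - 1, - 7/11,-1/5, - 3/17, 0, 1/11,4/9, 1, 3,4, 6, 9]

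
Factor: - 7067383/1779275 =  - 5^ ( - 2) * 1997^1*3539^1 * 71171^( - 1)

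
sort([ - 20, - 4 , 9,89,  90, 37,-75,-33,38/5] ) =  [ - 75, - 33,-20,-4,38/5, 9,37, 89,90]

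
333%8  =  5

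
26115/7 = 26115/7  =  3730.71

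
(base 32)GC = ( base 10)524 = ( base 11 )437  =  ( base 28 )IK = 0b1000001100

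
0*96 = 0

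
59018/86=29509/43 = 686.26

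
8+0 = 8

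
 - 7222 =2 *( - 3611)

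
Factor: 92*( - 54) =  - 4968 = -2^3*3^3* 23^1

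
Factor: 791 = 7^1*113^1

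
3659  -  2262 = 1397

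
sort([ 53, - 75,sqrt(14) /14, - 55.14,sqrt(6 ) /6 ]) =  [-75,  -  55.14,sqrt(14)/14,sqrt(6)/6, 53] 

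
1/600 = 1/600 = 0.00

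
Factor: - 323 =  - 17^1*19^1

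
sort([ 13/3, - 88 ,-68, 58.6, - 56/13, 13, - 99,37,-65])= [  -  99,-88, - 68, - 65, - 56/13, 13/3,  13 , 37, 58.6]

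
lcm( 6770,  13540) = 13540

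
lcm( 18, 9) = 18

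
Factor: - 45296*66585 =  - 3016034160 = - 2^4*3^1* 5^1 * 19^1 *23^1*149^1*193^1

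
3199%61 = 27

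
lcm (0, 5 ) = 0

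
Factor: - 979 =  - 11^1* 89^1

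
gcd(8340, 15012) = 1668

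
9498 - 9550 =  - 52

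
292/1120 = 73/280 = 0.26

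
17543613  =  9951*1763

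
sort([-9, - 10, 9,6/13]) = [ - 10, - 9, 6/13, 9 ] 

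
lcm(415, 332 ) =1660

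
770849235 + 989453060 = 1760302295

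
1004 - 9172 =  - 8168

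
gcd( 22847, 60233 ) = 2077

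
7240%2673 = 1894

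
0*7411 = 0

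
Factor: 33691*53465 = 5^1*7^1*17^2 * 37^1*4813^1 = 1801289315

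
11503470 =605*19014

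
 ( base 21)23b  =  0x3bc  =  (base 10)956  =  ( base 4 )32330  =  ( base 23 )1id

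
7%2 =1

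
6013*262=1575406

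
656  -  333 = 323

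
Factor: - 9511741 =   -  103^1*92347^1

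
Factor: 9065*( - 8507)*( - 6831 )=526779088605  =  3^3 * 5^1*7^2 * 11^1* 23^1*37^1 * 47^1*181^1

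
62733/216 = 290 + 31/72 = 290.43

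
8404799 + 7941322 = 16346121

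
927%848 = 79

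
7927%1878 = 415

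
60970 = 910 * 67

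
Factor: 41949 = 3^2 * 59^1*79^1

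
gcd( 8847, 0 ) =8847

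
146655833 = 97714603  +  48941230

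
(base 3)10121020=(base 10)2625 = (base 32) 2i1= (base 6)20053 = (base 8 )5101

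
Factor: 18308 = 2^2 * 23^1*199^1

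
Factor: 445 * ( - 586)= - 2^1*5^1*89^1*293^1 = - 260770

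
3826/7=546 + 4/7 = 546.57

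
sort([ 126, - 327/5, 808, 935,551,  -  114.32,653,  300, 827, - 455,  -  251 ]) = [ - 455, - 251 , - 114.32, - 327/5, 126,300,  551, 653,  808 , 827, 935]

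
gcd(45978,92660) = 2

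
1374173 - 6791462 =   -  5417289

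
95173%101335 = 95173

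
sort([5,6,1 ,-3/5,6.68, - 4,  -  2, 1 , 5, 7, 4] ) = [ - 4  , - 2, - 3/5,1, 1,4,5,5,6, 6.68, 7 ] 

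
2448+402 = 2850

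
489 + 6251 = 6740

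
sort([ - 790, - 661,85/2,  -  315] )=[ - 790,  -  661, - 315,85/2]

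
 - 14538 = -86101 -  - 71563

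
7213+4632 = 11845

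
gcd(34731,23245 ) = 1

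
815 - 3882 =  - 3067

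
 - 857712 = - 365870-491842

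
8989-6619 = 2370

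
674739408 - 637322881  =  37416527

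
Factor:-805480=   -  2^3*5^1*13^1*1549^1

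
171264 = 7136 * 24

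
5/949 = 5/949 = 0.01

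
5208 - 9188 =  - 3980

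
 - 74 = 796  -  870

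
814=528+286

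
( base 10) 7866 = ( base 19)12f0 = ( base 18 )1650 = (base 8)17272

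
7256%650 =106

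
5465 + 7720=13185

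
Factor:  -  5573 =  - 5573^1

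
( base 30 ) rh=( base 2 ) 1100111011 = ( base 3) 1010122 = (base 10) 827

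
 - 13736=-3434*4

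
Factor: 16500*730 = 12045000 = 2^3* 3^1 * 5^4*11^1*73^1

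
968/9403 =968/9403 = 0.10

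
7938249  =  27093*293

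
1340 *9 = 12060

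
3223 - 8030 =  - 4807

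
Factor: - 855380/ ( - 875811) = 2^2*3^(-1 ) * 5^1*19^1*443^( - 1) *659^( - 1) * 2251^1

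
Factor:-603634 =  - 2^1*43^1 * 7019^1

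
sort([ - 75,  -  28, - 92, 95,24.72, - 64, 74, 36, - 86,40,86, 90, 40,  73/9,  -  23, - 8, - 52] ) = [ - 92, - 86, - 75, - 64, - 52, - 28, - 23, - 8 , 73/9, 24.72,  36,  40 , 40,  74,86,90,95 ]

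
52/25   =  2 + 2/25 = 2.08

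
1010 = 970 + 40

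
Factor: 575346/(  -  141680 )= - 287673/70840= - 2^(-3)*3^1*5^( - 1)  *7^( - 1 )*11^ (-1) * 23^(  -  1)*95891^1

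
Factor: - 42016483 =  - 42016483^1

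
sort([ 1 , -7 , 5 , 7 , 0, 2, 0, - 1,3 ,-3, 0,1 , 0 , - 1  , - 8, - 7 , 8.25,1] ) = [ - 8, - 7, - 7, - 3, - 1 ,-1, 0, 0,  0, 0,1, 1,1,2 , 3, 5, 7,  8.25] 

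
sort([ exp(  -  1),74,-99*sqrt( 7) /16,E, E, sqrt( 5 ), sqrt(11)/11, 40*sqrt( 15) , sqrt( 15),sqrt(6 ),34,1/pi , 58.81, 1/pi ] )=[ - 99 * sqrt (7 )/16 , sqrt( 11 ) /11 , 1/pi, 1/pi, exp(-1 ),sqrt( 5) , sqrt( 6),E,E,sqrt( 15 ), 34, 58.81 , 74, 40 * sqrt( 15)]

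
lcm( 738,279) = 22878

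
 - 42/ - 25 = 1 + 17/25 = 1.68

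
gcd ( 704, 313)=1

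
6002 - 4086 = 1916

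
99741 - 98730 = 1011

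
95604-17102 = 78502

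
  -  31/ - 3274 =31/3274  =  0.01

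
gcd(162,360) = 18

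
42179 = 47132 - 4953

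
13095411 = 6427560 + 6667851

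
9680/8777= 1 + 903/8777 = 1.10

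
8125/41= 8125/41= 198.17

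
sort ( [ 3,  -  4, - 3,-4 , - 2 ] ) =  [-4 , -4 , - 3  , - 2,3 ]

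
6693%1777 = 1362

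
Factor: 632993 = 632993^1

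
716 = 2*358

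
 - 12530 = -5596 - 6934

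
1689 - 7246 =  -5557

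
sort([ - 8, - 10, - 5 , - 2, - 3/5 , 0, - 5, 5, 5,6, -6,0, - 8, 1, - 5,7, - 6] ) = [ - 10, - 8, - 8,- 6, - 6, - 5, - 5, - 5,  -  2,- 3/5,0,0, 1,5,5, 6,7 ]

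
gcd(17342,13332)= 2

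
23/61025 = 23/61025 = 0.00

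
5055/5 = 1011 = 1011.00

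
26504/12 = 2208+2/3  =  2208.67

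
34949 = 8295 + 26654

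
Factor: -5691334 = - 2^1*11^1*258697^1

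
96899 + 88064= 184963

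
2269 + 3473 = 5742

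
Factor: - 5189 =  - 5189^1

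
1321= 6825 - 5504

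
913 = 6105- 5192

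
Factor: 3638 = 2^1 * 17^1*107^1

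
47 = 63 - 16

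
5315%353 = 20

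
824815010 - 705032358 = 119782652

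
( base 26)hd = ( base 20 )12F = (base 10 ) 455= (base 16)1C7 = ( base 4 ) 13013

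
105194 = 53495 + 51699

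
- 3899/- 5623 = 3899/5623 = 0.69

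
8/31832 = 1/3979 = 0.00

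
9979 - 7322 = 2657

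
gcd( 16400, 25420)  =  820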